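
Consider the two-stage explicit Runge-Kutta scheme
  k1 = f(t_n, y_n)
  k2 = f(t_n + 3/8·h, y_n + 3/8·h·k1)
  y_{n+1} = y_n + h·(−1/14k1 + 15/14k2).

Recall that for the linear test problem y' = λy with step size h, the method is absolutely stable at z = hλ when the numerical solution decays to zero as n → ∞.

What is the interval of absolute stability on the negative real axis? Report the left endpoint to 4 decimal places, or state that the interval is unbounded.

z∈(-2.4889,0).

With y'=λy (z=hλ):
  k1=λy_n ⇒ h·k1=z·y_n;  k2=λ(1+3/8z)y_n ⇒ h·k2=z(1+3/8z)y_n
  y_{n+1}/y_n = 1 − 1/14z + 15/14z(1+3/8z) = 1 + z + 45/112z²
  ⇒ R(z) = 1 + z + 45/112z².

Solve |R(x)|<1 on ℝ⁻.
x=-1.36: |R|=0.3831
R=1: x+45/112x²=0 ⇒ x=−112/45=-2.4889; min R=1−1/(4·45/112)=0.3778>−1
Confirm numerically:
  x=-1.622: |R|=0.43505 <1
  x=-1.369: |R|=0.38401 <1
  x=-1.331: |R|=0.38079 <1
  x=-3.071: |R|=1.71826 >1
  x=-2.689: |R|=1.21620 >1
  x=-2.581: |R|=1.09552 >1
Stable set (-2.4889, 0).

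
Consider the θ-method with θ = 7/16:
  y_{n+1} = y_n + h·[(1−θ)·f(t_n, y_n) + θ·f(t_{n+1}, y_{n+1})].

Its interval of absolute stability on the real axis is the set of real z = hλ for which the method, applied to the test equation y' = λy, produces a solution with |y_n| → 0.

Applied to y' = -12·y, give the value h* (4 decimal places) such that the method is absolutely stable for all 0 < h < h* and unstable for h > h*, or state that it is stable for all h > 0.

On y'=λy, z=hλ:
  y_{n+1} = y_n + z·[9/16·y_n + 7/16·y_{n+1}] ⇒ (1 − 7/16z)y_{n+1} = (1 + 9/16z)y_n
  so R(z) = (1 + 9/16z)/(1 − 7/16z).

Solve |R(x)|<1 on ℝ⁻.
x=-0.35: |R|=0.6965
R=−1: 1+9/16x = −1+7/16x ⇒ -1/8x=2 ⇒ x=2/(-1/8)=-16.0000
Confirm numerically:
  x=-13.290: |R|=0.95029 <1
  x=-12.583: |R|=0.93434 <1
  x=-10.552: |R|=0.87875 <1
  x=-9.017: |R|=0.82348 <1
  x=-16.544: |R|=1.00825 >1
  x=-16.255: |R|=1.00393 >1
  x=-16.254: |R|=1.00391 >1
Stable set (-16.0000, 0).

(-16.0000,0); λ=-12 ⇒ h* = (16)/12 = 1.3333.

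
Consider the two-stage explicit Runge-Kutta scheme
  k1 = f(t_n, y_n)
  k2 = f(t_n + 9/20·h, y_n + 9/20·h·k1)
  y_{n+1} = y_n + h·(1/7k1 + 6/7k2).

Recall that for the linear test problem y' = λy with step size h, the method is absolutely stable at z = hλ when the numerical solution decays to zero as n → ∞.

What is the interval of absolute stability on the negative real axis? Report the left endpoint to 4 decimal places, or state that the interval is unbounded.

(-2.5926, 0).

On y'=λy, z=hλ:
  k1=λy_n ⇒ h·k1=z·y_n;  k2=λ(1+9/20z)y_n ⇒ h·k2=z(1+9/20z)y_n
  y_{n+1}/y_n = 1 + 1/7z + 6/7z(1+9/20z) = 1 + z + 27/70z²
  ⇒ R(z) = 1 + z + 27/70z².

Find x<0 with |R(x)|<1.
x=-0.48: |R|=0.6089
R=1: x+27/70x²=0 ⇒ x=−70/27=-2.5926; min R=1−1/(4·27/70)=0.3519>−1
Confirm numerically:
  x=-2.506: |R|=0.91630 <1
  x=-1.898: |R|=0.49150 <1
  x=-1.357: |R|=0.35327 <1
  x=-3.109: |R|=1.61927 >1
  x=-2.904: |R|=1.34881 >1
  x=-2.823: |R|=1.25088 >1
So |R|<1 on (-2.5926, 0).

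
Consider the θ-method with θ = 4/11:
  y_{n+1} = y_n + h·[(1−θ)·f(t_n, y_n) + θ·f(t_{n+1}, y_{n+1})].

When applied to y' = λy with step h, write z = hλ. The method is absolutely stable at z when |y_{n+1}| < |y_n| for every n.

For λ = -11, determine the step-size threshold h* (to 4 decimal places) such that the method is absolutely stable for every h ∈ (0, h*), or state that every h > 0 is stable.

(-7.3333,0); λ=-11 ⇒ h* = (22/3)/11 = 0.6667.

With y'=λy (z=hλ):
  y_{n+1} = y_n + z·[7/11·y_n + 4/11·y_{n+1}] ⇒ (1 − 4/11z)y_{n+1} = (1 + 7/11z)y_n
  R(z) = (1 + 7/11z)/(1 − 4/11z).

Need |R(x)|<1, x<0.
x=-0.87: |R|=0.3391
R=−1: 1+7/11x = −1+4/11x ⇒ -3/11x=2 ⇒ x=2/(-3/11)=-7.3333
Confirm numerically:
  x=-5.529: |R|=0.83654 <1
  x=-5.205: |R|=0.79934 <1
  x=-3.556: |R|=0.55075 <1
  x=-7.810: |R|=1.03385 >1
  x=-7.552: |R|=1.01592 >1
  x=-7.472: |R|=1.01017 >1
Stable set (-7.3333, 0).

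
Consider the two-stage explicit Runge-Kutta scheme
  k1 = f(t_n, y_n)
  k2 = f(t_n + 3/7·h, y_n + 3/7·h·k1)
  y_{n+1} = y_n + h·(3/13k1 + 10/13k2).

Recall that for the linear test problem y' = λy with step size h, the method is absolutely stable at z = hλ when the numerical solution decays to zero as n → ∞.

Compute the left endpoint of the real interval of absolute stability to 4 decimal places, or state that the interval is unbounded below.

left endpoint -3.0333.

Set f=λy, z=hλ:
  k1=λy_n ⇒ h·k1=z·y_n;  k2=λ(1+3/7z)y_n ⇒ h·k2=z(1+3/7z)y_n
  y_{n+1}/y_n = 1 + 3/13z + 10/13z(1+3/7z) = 1 + z + 30/91z²
  Hence R(z) = 1 + z + 30/91z².

Boundary: |R(x)|=1, x<0.
x=-1.48: |R|=0.2421
R=1: x+30/91x²=0 ⇒ x=−91/30=-3.0333; min R=1−1/(4·30/91)=0.2417>−1
Confirm numerically:
  x=-2.584: |R|=0.61723 <1
  x=-2.316: |R|=0.45230 <1
  x=-1.851: |R|=0.27852 <1
  x=-1.764: |R|=0.26183 <1
  x=-3.340: |R|=1.33767 >1
  x=-3.085: |R|=1.05255 >1
  x=-3.072: |R|=1.03916 >1
Stable set (-3.0333, 0).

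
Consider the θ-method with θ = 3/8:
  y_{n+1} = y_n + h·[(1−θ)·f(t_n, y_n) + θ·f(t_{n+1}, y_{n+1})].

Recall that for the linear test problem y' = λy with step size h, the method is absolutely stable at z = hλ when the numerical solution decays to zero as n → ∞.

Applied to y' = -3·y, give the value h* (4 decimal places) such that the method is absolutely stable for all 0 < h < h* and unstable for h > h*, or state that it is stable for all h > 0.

Test eqn y'=λy, z=hλ:
  y_{n+1} = y_n + z·[5/8·y_n + 3/8·y_{n+1}] ⇒ (1 − 3/8z)y_{n+1} = (1 + 5/8z)y_n
  Hence R(z) = (1 + 5/8z)/(1 − 3/8z).

Need |R(x)|<1, x<0.
x=-0.59: |R|=0.5169
R=−1: 1+5/8x = −1+3/8x ⇒ -1/4x=2 ⇒ x=2/(-1/4)=-8.0000
Confirm numerically:
  x=-7.821: |R|=0.98862 <1
  x=-7.109: |R|=0.93924 <1
  x=-6.950: |R|=0.92721 <1
  x=-3.325: |R|=0.47983 <1
  x=-8.331: |R|=1.02006 >1
  x=-8.083: |R|=1.00515 >1
  x=-8.063: |R|=1.00391 >1
Stable set (-8.0000, 0).

(-8.0000,0); λ=-3 ⇒ h* = (8)/3 = 2.6667.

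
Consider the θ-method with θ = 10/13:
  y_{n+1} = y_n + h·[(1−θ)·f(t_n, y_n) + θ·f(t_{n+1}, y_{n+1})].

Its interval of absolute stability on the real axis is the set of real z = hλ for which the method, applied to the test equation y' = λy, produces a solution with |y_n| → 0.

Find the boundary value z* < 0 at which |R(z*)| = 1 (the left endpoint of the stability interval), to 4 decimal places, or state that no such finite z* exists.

Set f=λy, z=hλ:
  y_{n+1} = y_n + z·[3/13·y_n + 10/13·y_{n+1}] ⇒ (1 − 10/13z)y_{n+1} = (1 + 3/13z)y_n
  ⇒ R(z) = (1 + 3/13z)/(1 − 10/13z).

Solve |R(x)|<1 on ℝ⁻.
x=-0.97: |R|=0.4445
x=-2: |R|=0.2121
x=-10: |R|=0.1504
x=-100: |R|=0.2833
θ=10/13≥1/2 ⇒ |1+3/13x|<|1−10/13x| ∀x<0 ⇒ unbounded interval.

(−∞, 0) — no finite endpoint.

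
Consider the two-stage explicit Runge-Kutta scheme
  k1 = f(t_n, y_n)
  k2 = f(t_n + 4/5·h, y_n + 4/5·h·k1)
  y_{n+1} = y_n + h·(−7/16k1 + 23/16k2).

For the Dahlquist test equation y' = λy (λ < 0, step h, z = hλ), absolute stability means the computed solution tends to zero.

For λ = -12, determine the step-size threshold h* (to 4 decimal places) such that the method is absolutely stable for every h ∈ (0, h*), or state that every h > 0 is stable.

(-0.8696,0); λ=-12 ⇒ h* = (20/23)/12 = 0.0725.

Test eqn y'=λy, z=hλ:
  k1=λy_n ⇒ h·k1=z·y_n;  k2=λ(1+4/5z)y_n ⇒ h·k2=z(1+4/5z)y_n
  y_{n+1}/y_n = 1 − 7/16z + 23/16z(1+4/5z) = 1 + z + 23/20z²
  ⇒ R(z) = 1 + z + 23/20z².

Find x<0 with |R(x)|<1.
x=-0.85: |R|=0.9809
R=1: x+23/20x²=0 ⇒ x=−20/23=-0.8696; min R=1−1/(4·23/20)=0.7826>−1
Confirm numerically:
  x=-0.808: |R|=0.94279 <1
  x=-0.715: |R|=0.87291 <1
  x=-0.618: |R|=0.82121 <1
  x=-0.472: |R|=0.78420 <1
  x=-1.331: |R|=1.70630 >1
  x=-1.031: |R|=1.19141 >1
Stable set (-0.8696, 0).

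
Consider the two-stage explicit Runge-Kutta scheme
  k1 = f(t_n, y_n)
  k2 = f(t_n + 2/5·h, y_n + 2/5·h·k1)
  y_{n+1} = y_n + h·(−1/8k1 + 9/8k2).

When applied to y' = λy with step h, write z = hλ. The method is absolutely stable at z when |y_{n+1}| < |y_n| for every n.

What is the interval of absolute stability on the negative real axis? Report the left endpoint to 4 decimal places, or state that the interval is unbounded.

With y'=λy (z=hλ):
  k1=λy_n ⇒ h·k1=z·y_n;  k2=λ(1+2/5z)y_n ⇒ h·k2=z(1+2/5z)y_n
  y_{n+1}/y_n = 1 − 1/8z + 9/8z(1+2/5z) = 1 + z + 9/20z²
  R(z) = 1 + z + 9/20z².

Need |R(x)|<1, x<0.
x=-1.36: |R|=0.4723
R=1: x+9/20x²=0 ⇒ x=−20/9=-2.2222; min R=1−1/(4·9/20)=0.4444>−1
Confirm numerically:
  x=-2.155: |R|=0.93481 <1
  x=-1.958: |R|=0.76719 <1
  x=-1.424: |R|=0.48850 <1
  x=-2.482: |R|=1.29015 >1
  x=-2.397: |R|=1.18852 >1
  x=-2.271: |R|=1.04985 >1
Stable set (-2.2222, 0).

(-2.2222, 0).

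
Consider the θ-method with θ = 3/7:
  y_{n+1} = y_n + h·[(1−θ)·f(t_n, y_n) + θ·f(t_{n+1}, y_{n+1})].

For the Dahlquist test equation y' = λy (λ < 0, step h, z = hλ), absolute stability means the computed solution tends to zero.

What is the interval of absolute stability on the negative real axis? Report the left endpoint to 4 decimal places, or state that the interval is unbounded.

Set f=λy, z=hλ:
  y_{n+1} = y_n + z·[4/7·y_n + 3/7·y_{n+1}] ⇒ (1 − 3/7z)y_{n+1} = (1 + 4/7z)y_n
  so R(z) = (1 + 4/7z)/(1 − 3/7z).

Need |R(x)|<1, x<0.
x=-1.58: |R|=0.0579
R=−1: 1+4/7x = −1+3/7x ⇒ -1/7x=2 ⇒ x=2/(-1/7)=-14.0000
Confirm numerically:
  x=-9.340: |R|=0.86693 <1
  x=-7.277: |R|=0.76681 <1
  x=-5.798: |R|=0.66377 <1
  x=-14.428: |R|=1.00851 >1
  x=-14.136: |R|=1.00275 >1
Stable set (-14.0000, 0).

(-14.0000, 0).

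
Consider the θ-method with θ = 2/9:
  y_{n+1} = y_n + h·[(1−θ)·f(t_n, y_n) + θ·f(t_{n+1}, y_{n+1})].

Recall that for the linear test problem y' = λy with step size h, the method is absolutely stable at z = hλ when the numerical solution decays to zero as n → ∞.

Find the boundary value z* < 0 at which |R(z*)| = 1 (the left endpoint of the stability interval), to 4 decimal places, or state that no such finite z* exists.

Set f=λy, z=hλ:
  y_{n+1} = y_n + z·[7/9·y_n + 2/9·y_{n+1}] ⇒ (1 − 2/9z)y_{n+1} = (1 + 7/9z)y_n
  ⇒ R(z) = (1 + 7/9z)/(1 − 2/9z).

Boundary: |R(x)|=1, x<0.
x=-0.3: |R|=0.7188
R=−1: 1+7/9x = −1+2/9x ⇒ -5/9x=2 ⇒ x=2/(-5/9)=-3.6000
Confirm numerically:
  x=-2.412: |R|=0.57031 <1
  x=-2.400: |R|=0.56522 <1
  x=-2.191: |R|=0.47355 <1
  x=-1.505: |R|=0.12781 <1
  x=-3.885: |R|=1.08497 >1
  x=-3.763: |R|=1.04932 >1
  x=-3.675: |R|=1.02294 >1
So |R|<1 on (-3.6000, 0).

left endpoint -3.6000.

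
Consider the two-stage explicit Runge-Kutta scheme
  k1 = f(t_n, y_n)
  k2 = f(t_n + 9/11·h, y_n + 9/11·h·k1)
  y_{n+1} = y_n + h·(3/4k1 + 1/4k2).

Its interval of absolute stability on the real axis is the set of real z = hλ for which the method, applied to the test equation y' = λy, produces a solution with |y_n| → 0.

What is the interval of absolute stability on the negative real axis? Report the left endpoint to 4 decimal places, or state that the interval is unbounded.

Set f=λy, z=hλ:
  k1=λy_n ⇒ h·k1=z·y_n;  k2=λ(1+9/11z)y_n ⇒ h·k2=z(1+9/11z)y_n
  y_{n+1}/y_n = 1 + 3/4z + 1/4z(1+9/11z) = 1 + z + 9/44z²
  ⇒ R(z) = 1 + z + 9/44z².

Need |R(x)|<1, x<0.
x=-0.57: |R|=0.4965
R=1: x+9/44x²=0 ⇒ x=−44/9=-4.8889; min R=1−1/(4·9/44)=-0.2222>−1
Confirm numerically:
  x=-4.524: |R|=0.66235 <1
  x=-3.396: |R|=0.03701 <1
  x=-3.392: |R|=0.03857 <1
  x=-2.221: |R|=0.21201 <1
  x=-5.429: |R|=1.59978 >1
  x=-5.252: |R|=1.39008 >1
  x=-5.102: |R|=1.22240 >1
Interval (-4.8889, 0).

(-4.8889, 0).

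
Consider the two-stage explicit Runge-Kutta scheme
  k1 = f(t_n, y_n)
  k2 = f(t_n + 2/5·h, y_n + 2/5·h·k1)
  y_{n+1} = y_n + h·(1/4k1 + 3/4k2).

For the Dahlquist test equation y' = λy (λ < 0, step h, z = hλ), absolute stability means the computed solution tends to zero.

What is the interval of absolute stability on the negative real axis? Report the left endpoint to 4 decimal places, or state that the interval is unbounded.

Set f=λy, z=hλ:
  k1=λy_n ⇒ h·k1=z·y_n;  k2=λ(1+2/5z)y_n ⇒ h·k2=z(1+2/5z)y_n
  y_{n+1}/y_n = 1 + 1/4z + 3/4z(1+2/5z) = 1 + z + 3/10z²
  R(z) = 1 + z + 3/10z².

Solve |R(x)|<1 on ℝ⁻.
x=-0.49: |R|=0.5820
R=1: x+3/10x²=0 ⇒ x=−10/3=-3.3333; min R=1−1/(4·3/10)=0.1667>−1
Confirm numerically:
  x=-2.984: |R|=0.68728 <1
  x=-2.956: |R|=0.66538 <1
  x=-2.705: |R|=0.49011 <1
  x=-2.558: |R|=0.40501 <1
  x=-3.824: |R|=1.56289 >1
  x=-3.470: |R|=1.14227 >1
Stable set (-3.3333, 0).

(-3.3333, 0).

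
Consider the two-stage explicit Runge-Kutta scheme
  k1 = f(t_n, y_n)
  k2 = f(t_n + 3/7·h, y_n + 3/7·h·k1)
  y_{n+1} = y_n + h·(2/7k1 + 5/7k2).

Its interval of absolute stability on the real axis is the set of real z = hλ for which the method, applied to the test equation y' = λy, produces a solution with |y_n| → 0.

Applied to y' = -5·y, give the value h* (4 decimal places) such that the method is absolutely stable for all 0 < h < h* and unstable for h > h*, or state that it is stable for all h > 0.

(-3.2667,0); λ=-5 ⇒ h* = (49/15)/5 = 0.6533.

On y'=λy, z=hλ:
  k1=λy_n ⇒ h·k1=z·y_n;  k2=λ(1+3/7z)y_n ⇒ h·k2=z(1+3/7z)y_n
  y_{n+1}/y_n = 1 + 2/7z + 5/7z(1+3/7z) = 1 + z + 15/49z²
  Hence R(z) = 1 + z + 15/49z².

Boundary: |R(x)|=1, x<0.
x=-0.49: |R|=0.5835
R=1: x+15/49x²=0 ⇒ x=−49/15=-3.2667; min R=1−1/(4·15/49)=0.1833>−1
Confirm numerically:
  x=-2.579: |R|=0.45709 <1
  x=-1.556: |R|=0.18516 <1
  x=-1.511: |R|=0.18791 <1
  x=-1.505: |R|=0.18837 <1
  x=-3.727: |R|=1.52520 >1
  x=-3.540: |R|=1.29620 >1
So |R|<1 on (-3.2667, 0).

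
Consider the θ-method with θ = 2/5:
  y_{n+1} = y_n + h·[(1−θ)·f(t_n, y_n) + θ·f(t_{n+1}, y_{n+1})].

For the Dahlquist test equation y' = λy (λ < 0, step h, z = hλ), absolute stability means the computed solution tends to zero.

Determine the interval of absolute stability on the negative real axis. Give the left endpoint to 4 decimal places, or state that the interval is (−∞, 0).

z∈(-10.0000,0).

On y'=λy, z=hλ:
  y_{n+1} = y_n + z·[3/5·y_n + 2/5·y_{n+1}] ⇒ (1 − 2/5z)y_{n+1} = (1 + 3/5z)y_n
  Hence R(z) = (1 + 3/5z)/(1 − 2/5z).

Need |R(x)|<1, x<0.
x=-0.37: |R|=0.6777
R=−1: 1+3/5x = −1+2/5x ⇒ -1/5x=2 ⇒ x=2/(-1/5)=-10.0000
Confirm numerically:
  x=-9.348: |R|=0.97248 <1
  x=-5.756: |R|=0.74297 <1
  x=-5.274: |R|=0.69604 <1
  x=-5.082: |R|=0.67568 <1
  x=-10.377: |R|=1.01464 >1
  x=-10.023: |R|=1.00092 >1
Stable set (-10.0000, 0).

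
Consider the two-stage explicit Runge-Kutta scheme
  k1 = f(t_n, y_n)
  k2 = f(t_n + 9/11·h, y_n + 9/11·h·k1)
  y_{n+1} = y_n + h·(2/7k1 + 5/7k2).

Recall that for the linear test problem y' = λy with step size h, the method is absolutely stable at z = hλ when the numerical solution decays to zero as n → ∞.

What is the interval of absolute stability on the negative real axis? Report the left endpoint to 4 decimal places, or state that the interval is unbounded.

On y'=λy, z=hλ:
  k1=λy_n ⇒ h·k1=z·y_n;  k2=λ(1+9/11z)y_n ⇒ h·k2=z(1+9/11z)y_n
  y_{n+1}/y_n = 1 + 2/7z + 5/7z(1+9/11z) = 1 + z + 45/77z²
  ⇒ R(z) = 1 + z + 45/77z².

Boundary: |R(x)|=1, x<0.
x=-1.49: |R|=0.8075
R=1: x+45/77x²=0 ⇒ x=−77/45=-1.7111; min R=1−1/(4·45/77)=0.5722>−1
Confirm numerically:
  x=-1.469: |R|=0.79215 <1
  x=-1.375: |R|=0.72991 <1
  x=-0.759: |R|=0.57767 <1
  x=-1.835: |R|=1.13286 >1
  x=-1.822: |R|=1.11808 >1
Stable set (-1.7111, 0).

(-1.7111, 0).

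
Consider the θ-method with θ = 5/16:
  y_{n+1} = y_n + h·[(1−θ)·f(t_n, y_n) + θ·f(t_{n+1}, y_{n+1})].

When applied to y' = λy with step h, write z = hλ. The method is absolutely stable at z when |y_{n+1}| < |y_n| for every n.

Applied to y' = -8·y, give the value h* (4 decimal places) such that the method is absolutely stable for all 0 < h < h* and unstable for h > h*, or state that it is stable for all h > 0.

(-5.3333,0); λ=-8 ⇒ h* = (16/3)/8 = 0.6667.

With y'=λy (z=hλ):
  y_{n+1} = y_n + z·[11/16·y_n + 5/16·y_{n+1}] ⇒ (1 − 5/16z)y_{n+1} = (1 + 11/16z)y_n
  Hence R(z) = (1 + 11/16z)/(1 − 5/16z).

Need |R(x)|<1, x<0.
x=-1.69: |R|=0.1059
R=−1: 1+11/16x = −1+5/16x ⇒ -3/8x=2 ⇒ x=2/(-3/8)=-5.3333
Confirm numerically:
  x=-5.187: |R|=0.97906 <1
  x=-4.791: |R|=0.91856 <1
  x=-2.797: |R|=0.49248 <1
  x=-2.305: |R|=0.33987 <1
  x=-5.661: |R|=1.04437 >1
  x=-5.527: |R|=1.02663 >1
Stable set (-5.3333, 0).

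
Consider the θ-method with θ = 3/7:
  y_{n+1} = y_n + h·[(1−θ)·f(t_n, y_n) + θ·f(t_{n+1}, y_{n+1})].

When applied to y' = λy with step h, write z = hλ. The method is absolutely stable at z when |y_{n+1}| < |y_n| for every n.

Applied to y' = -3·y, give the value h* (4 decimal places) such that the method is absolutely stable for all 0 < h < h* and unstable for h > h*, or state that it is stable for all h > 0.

(-14.0000,0); λ=-3 ⇒ h* = (14)/3 = 4.6667.

On y'=λy, z=hλ:
  y_{n+1} = y_n + z·[4/7·y_n + 3/7·y_{n+1}] ⇒ (1 − 3/7z)y_{n+1} = (1 + 4/7z)y_n
  Hence R(z) = (1 + 4/7z)/(1 − 3/7z).

Boundary: |R(x)|=1, x<0.
x=-0.61: |R|=0.5164
R=−1: 1+4/7x = −1+3/7x ⇒ -1/7x=2 ⇒ x=2/(-1/7)=-14.0000
Confirm numerically:
  x=-12.895: |R|=0.97581 <1
  x=-10.640: |R|=0.91367 <1
  x=-9.607: |R|=0.87736 <1
  x=-8.787: |R|=0.84374 <1
  x=-14.410: |R|=1.00816 >1
  x=-14.302: |R|=1.00605 >1
Stable set (-14.0000, 0).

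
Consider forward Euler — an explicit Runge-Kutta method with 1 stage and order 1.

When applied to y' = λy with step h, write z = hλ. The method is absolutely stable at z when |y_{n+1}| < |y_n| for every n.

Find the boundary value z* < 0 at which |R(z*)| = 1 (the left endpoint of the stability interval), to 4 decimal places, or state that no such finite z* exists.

On y'=λy, z=hλ:
  order 1, 1-stage ⇒ R(z)=1+z
  (e.g. R(-1.09)=-0.09000, |R|=0.09000)

Find x<0 with |R(x)|<1.
x=-1.09: |R|=0.0900
|R(-2.07)|=1.0700 |R(-1.19)|=0.1900 |R(-0.55)|=0.4500
Bisect:
  x_lo=-2.5247 |R|=1.5247  x_hi=-0.3983 |R|=0.6017
  mid=-1.46149 |R|=0.46149 →hi
  mid=-1.99308 |R|=0.99308 →hi
  mid=-2.25888 |R|=1.25888 →lo
  mid=-2.12598 |R|=1.12598 →lo
  mid=-2.05953 |R|=1.05953 →lo
  mid=-2.02631 |R|=1.02631 →lo
  mid=-2.00969 |R|=1.00969 →lo
  ...
  [-2.00009,-1.99996] ⇒ x*=-2.0000
So |R|<1 on (-2.0000, 0).

left endpoint -2.0000.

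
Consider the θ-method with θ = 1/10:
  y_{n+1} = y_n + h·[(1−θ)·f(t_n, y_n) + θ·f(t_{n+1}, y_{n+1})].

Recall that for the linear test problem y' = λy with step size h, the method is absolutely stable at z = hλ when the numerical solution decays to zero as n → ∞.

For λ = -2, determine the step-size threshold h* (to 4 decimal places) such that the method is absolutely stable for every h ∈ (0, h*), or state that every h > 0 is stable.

With y'=λy (z=hλ):
  y_{n+1} = y_n + z·[9/10·y_n + 1/10·y_{n+1}] ⇒ (1 − 1/10z)y_{n+1} = (1 + 9/10z)y_n
  ⇒ R(z) = (1 + 9/10z)/(1 − 1/10z).

Find x<0 with |R(x)|<1.
x=-1.17: |R|=0.0474
R=−1: 1+9/10x = −1+1/10x ⇒ -4/5x=2 ⇒ x=2/(-4/5)=-2.5000
Confirm numerically:
  x=-2.027: |R|=0.68537 <1
  x=-1.401: |R|=0.22884 <1
  x=-1.078: |R|=0.02690 <1
  x=-2.769: |R|=1.16853 >1
  x=-2.630: |R|=1.08234 >1
  x=-2.550: |R|=1.03187 >1
Interval (-2.5000, 0).

(-2.5000,0); λ=-2 ⇒ h* = (5/2)/2 = 1.2500.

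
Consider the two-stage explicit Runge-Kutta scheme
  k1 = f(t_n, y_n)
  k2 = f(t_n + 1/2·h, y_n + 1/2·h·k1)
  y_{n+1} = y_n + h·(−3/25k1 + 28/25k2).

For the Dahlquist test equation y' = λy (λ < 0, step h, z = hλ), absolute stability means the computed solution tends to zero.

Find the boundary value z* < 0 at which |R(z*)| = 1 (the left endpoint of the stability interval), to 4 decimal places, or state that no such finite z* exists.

On y'=λy, z=hλ:
  k1=λy_n ⇒ h·k1=z·y_n;  k2=λ(1+1/2z)y_n ⇒ h·k2=z(1+1/2z)y_n
  y_{n+1}/y_n = 1 − 3/25z + 28/25z(1+1/2z) = 1 + z + 14/25z²
  Hence R(z) = 1 + z + 14/25z².

Solve |R(x)|<1 on ℝ⁻.
x=-0.3: |R|=0.7504
R=1: x+14/25x²=0 ⇒ x=−25/14=-1.7857; min R=1−1/(4·14/25)=0.5536>−1
Confirm numerically:
  x=-1.613: |R|=0.84399 <1
  x=-1.052: |R|=0.56775 <1
  x=-1.032: |R|=0.56441 <1
  x=-2.187: |R|=1.49146 >1
  x=-2.169: |R|=1.46555 >1
  x=-2.122: |R|=1.39962 >1
Interval (-1.7857, 0).

z* = -1.7857.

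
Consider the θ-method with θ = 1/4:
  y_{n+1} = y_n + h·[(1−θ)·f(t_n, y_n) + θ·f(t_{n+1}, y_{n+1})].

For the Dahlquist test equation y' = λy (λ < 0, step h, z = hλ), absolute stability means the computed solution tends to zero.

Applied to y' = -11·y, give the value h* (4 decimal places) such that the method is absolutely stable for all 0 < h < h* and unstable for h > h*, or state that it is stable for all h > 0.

(-4.0000,0); λ=-11 ⇒ h* = (4)/11 = 0.3636.

On y'=λy, z=hλ:
  y_{n+1} = y_n + z·[3/4·y_n + 1/4·y_{n+1}] ⇒ (1 − 1/4z)y_{n+1} = (1 + 3/4z)y_n
  Hence R(z) = (1 + 3/4z)/(1 − 1/4z).

Find x<0 with |R(x)|<1.
x=-1.72: |R|=0.2028
R=−1: 1+3/4x = −1+1/4x ⇒ -1/2x=2 ⇒ x=2/(-1/2)=-4.0000
Confirm numerically:
  x=-3.976: |R|=0.99398 <1
  x=-3.255: |R|=0.79462 <1
  x=-3.215: |R|=0.78240 <1
  x=-1.778: |R|=0.23088 <1
  x=-4.427: |R|=1.10134 >1
  x=-4.176: |R|=1.04305 >1
Interval (-4.0000, 0).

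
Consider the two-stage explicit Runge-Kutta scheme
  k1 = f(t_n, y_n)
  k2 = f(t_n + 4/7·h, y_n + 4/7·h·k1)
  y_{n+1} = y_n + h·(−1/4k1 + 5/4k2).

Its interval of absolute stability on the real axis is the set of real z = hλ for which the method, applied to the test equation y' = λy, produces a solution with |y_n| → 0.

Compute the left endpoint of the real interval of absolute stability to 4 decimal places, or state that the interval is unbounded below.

With y'=λy (z=hλ):
  k1=λy_n ⇒ h·k1=z·y_n;  k2=λ(1+4/7z)y_n ⇒ h·k2=z(1+4/7z)y_n
  y_{n+1}/y_n = 1 − 1/4z + 5/4z(1+4/7z) = 1 + z + 5/7z²
  ⇒ R(z) = 1 + z + 5/7z².

Boundary: |R(x)|=1, x<0.
x=-0.38: |R|=0.7231
R=1: x+5/7x²=0 ⇒ x=−7/5=-1.4000; min R=1−1/(4·5/7)=0.6500>−1
Confirm numerically:
  x=-1.376: |R|=0.97641 <1
  x=-1.233: |R|=0.85292 <1
  x=-1.174: |R|=0.81048 <1
  x=-1.089: |R|=0.75809 <1
  x=-1.790: |R|=1.49864 >1
  x=-1.663: |R|=1.31241 >1
Stable set (-1.4000, 0).

left endpoint -1.4000.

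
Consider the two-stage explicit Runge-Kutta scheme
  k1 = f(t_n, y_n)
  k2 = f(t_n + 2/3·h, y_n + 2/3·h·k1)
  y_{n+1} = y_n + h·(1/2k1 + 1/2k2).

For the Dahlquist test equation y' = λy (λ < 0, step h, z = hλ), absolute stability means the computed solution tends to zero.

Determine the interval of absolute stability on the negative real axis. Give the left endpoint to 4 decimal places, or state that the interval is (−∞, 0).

(-3.0000, 0).

Set f=λy, z=hλ:
  k1=λy_n ⇒ h·k1=z·y_n;  k2=λ(1+2/3z)y_n ⇒ h·k2=z(1+2/3z)y_n
  y_{n+1}/y_n = 1 + 1/2z + 1/2z(1+2/3z) = 1 + z + 1/3z²
  Hence R(z) = 1 + z + 1/3z².

Solve |R(x)|<1 on ℝ⁻.
x=-1.74: |R|=0.2692
R=1: x+1/3x²=0 ⇒ x=−3=-3.0000; min R=1−1/(4·1/3)=0.2500>−1
Confirm numerically:
  x=-2.753: |R|=0.77334 <1
  x=-2.288: |R|=0.45698 <1
  x=-1.659: |R|=0.25843 <1
  x=-3.423: |R|=1.48264 >1
  x=-3.410: |R|=1.46603 >1
Stable set (-3.0000, 0).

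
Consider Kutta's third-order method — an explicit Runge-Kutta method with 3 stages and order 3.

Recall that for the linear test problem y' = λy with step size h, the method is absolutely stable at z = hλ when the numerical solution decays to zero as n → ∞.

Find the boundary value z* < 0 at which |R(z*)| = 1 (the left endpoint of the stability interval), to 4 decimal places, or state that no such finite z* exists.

On y'=λy, z=hλ:
  order 3, 3-stage ⇒ R(z)=1+z+z^2/2+z^3/6
  (e.g. R(-1.4)=0.12267, |R|=0.12267)

Need |R(x)|<1, x<0.
x=-1.4: |R|=0.1227
|R(-2.78)|=1.4966 |R(-1.64)|=0.0304 |R(-1.16)|=0.2527
Bisect:
  x_lo=-3.0263 |R|=2.0664  x_hi=-0.1163 |R|=0.8902
  mid=-1.57129 |R|=0.01661 →hi
  mid=-2.29879 |R|=0.68120 →hi
  mid=-2.66253 |R|=1.26381 →lo
  mid=-2.48066 |R|=0.94802 →hi
  mid=-2.57160 |R|=1.09942 →lo
  mid=-2.52613 |R|=1.02214 →lo
  mid=-2.50339 |R|=0.98469 →hi
  mid=-2.51476 |R|=1.00332 →lo
  mid=-2.50908 |R|=0.99398 →hi
  ...
  [-2.51281,-2.51263] ⇒ x*=-2.5127
So |R|<1 on (-2.5127, 0).

z* = -2.5127.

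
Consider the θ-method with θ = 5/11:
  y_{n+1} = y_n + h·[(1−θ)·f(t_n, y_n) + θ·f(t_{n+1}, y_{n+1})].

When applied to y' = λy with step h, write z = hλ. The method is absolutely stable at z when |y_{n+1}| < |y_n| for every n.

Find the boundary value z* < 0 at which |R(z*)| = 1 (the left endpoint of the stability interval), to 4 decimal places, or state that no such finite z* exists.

left endpoint -22.0000.

Test eqn y'=λy, z=hλ:
  y_{n+1} = y_n + z·[6/11·y_n + 5/11·y_{n+1}] ⇒ (1 − 5/11z)y_{n+1} = (1 + 6/11z)y_n
  ⇒ R(z) = (1 + 6/11z)/(1 − 5/11z).

Find x<0 with |R(x)|<1.
x=-0.61: |R|=0.5224
R=−1: 1+6/11x = −1+5/11x ⇒ -1/11x=2 ⇒ x=2/(-1/11)=-22.0000
Confirm numerically:
  x=-19.648: |R|=0.97847 <1
  x=-18.419: |R|=0.96527 <1
  x=-16.664: |R|=0.94343 <1
  x=-9.956: |R|=0.80184 <1
  x=-22.047: |R|=1.00039 >1
  x=-22.041: |R|=1.00034 >1
Interval (-22.0000, 0).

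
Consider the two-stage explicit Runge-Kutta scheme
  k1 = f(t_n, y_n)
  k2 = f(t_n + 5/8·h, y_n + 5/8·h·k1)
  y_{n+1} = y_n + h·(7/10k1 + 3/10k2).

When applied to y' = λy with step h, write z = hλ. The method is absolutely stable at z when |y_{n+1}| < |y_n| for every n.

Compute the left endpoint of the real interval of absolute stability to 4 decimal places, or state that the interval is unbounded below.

Test eqn y'=λy, z=hλ:
  k1=λy_n ⇒ h·k1=z·y_n;  k2=λ(1+5/8z)y_n ⇒ h·k2=z(1+5/8z)y_n
  y_{n+1}/y_n = 1 + 7/10z + 3/10z(1+5/8z) = 1 + z + 3/16z²
  Hence R(z) = 1 + z + 3/16z².

Boundary: |R(x)|=1, x<0.
x=-0.55: |R|=0.5067
R=1: x+3/16x²=0 ⇒ x=−16/3=-5.3333; min R=1−1/(4·3/16)=-0.3333>−1
Confirm numerically:
  x=-4.610: |R|=0.37477 <1
  x=-3.536: |R|=0.19163 <1
  x=-2.990: |R|=0.31373 <1
  x=-5.861: |R|=1.57987 >1
  x=-5.682: |R|=1.37146 >1
Interval (-5.3333, 0).

z* = -5.3333.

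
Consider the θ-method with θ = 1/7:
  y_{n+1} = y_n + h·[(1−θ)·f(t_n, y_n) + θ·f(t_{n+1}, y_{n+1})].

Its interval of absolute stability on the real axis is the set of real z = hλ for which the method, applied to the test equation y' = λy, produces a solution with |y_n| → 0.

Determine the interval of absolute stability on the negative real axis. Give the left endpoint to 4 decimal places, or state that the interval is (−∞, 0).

With y'=λy (z=hλ):
  y_{n+1} = y_n + z·[6/7·y_n + 1/7·y_{n+1}] ⇒ (1 − 1/7z)y_{n+1} = (1 + 6/7z)y_n
  ⇒ R(z) = (1 + 6/7z)/(1 − 1/7z).

Find x<0 with |R(x)|<1.
x=-1.02: |R|=0.1097
R=−1: 1+6/7x = −1+1/7x ⇒ -5/7x=2 ⇒ x=2/(-5/7)=-2.8000
Confirm numerically:
  x=-1.820: |R|=0.44444 <1
  x=-1.700: |R|=0.36782 <1
  x=-1.507: |R|=0.24004 <1
  x=-1.233: |R|=0.04834 <1
  x=-3.313: |R|=1.24872 >1
  x=-3.049: |R|=1.12389 >1
  x=-2.963: |R|=1.08180 >1
Stable set (-2.8000, 0).

(-2.8000, 0).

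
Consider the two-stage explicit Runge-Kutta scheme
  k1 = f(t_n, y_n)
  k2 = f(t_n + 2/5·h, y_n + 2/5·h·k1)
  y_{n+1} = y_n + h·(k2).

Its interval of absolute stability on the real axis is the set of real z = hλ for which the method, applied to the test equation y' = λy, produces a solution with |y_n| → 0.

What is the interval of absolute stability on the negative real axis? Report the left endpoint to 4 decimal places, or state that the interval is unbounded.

(-2.5000, 0).

Test eqn y'=λy, z=hλ:
  k1=λy_n ⇒ h·k1=z·y_n;  k2=λ(1+2/5z)y_n ⇒ h·k2=z(1+2/5z)y_n
  y_{n+1}/y_n = 1 + z(1+2/5z) = 1 + z + 2/5z²
  so R(z) = 1 + z + 2/5z².

Solve |R(x)|<1 on ℝ⁻.
x=-1.24: |R|=0.3750
R=1: x+2/5x²=0 ⇒ x=−5/2=-2.5000; min R=1−1/(4·2/5)=0.3750>−1
Confirm numerically:
  x=-2.320: |R|=0.83296 <1
  x=-1.871: |R|=0.52926 <1
  x=-1.609: |R|=0.42655 <1
  x=-2.810: |R|=1.34844 >1
  x=-2.712: |R|=1.22998 >1
So |R|<1 on (-2.5000, 0).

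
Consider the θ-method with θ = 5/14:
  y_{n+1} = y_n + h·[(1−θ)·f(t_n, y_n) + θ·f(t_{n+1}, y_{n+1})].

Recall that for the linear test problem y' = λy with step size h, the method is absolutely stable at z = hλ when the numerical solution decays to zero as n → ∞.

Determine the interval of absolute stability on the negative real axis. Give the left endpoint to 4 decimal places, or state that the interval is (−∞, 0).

Set f=λy, z=hλ:
  y_{n+1} = y_n + z·[9/14·y_n + 5/14·y_{n+1}] ⇒ (1 − 5/14z)y_{n+1} = (1 + 9/14z)y_n
  ⇒ R(z) = (1 + 9/14z)/(1 − 5/14z).

Boundary: |R(x)|=1, x<0.
x=-0.75: |R|=0.4085
R=−1: 1+9/14x = −1+5/14x ⇒ -2/7x=2 ⇒ x=2/(-2/7)=-7.0000
Confirm numerically:
  x=-6.719: |R|=0.97638 <1
  x=-4.572: |R|=0.73652 <1
  x=-2.823: |R|=0.40573 <1
  x=-7.558: |R|=1.04310 >1
  x=-7.287: |R|=1.02276 >1
  x=-7.216: |R|=1.01725 >1
Interval (-7.0000, 0).

z∈(-7.0000,0).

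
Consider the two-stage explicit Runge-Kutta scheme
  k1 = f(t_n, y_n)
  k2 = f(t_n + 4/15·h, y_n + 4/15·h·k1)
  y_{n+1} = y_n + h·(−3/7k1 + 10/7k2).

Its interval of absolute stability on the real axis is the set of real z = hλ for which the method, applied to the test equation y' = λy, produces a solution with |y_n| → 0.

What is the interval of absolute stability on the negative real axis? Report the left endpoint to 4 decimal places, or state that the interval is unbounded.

(-2.6250, 0).

Test eqn y'=λy, z=hλ:
  k1=λy_n ⇒ h·k1=z·y_n;  k2=λ(1+4/15z)y_n ⇒ h·k2=z(1+4/15z)y_n
  y_{n+1}/y_n = 1 − 3/7z + 10/7z(1+4/15z) = 1 + z + 8/21z²
  R(z) = 1 + z + 8/21z².

Need |R(x)|<1, x<0.
x=-0.77: |R|=0.4559
R=1: x+8/21x²=0 ⇒ x=−21/8=-2.6250; min R=1−1/(4·8/21)=0.3438>−1
Confirm numerically:
  x=-1.806: |R|=0.43653 <1
  x=-1.526: |R|=0.36111 <1
  x=-1.517: |R|=0.35968 <1
  x=-1.480: |R|=0.35444 <1
  x=-2.992: |R|=1.41831 >1
  x=-2.806: |R|=1.19348 >1
So |R|<1 on (-2.6250, 0).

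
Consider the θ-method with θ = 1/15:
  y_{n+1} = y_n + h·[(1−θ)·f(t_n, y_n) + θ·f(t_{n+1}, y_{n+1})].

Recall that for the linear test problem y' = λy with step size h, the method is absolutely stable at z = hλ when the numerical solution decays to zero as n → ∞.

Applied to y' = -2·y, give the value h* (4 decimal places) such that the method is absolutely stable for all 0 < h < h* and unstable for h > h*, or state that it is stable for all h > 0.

(-2.3077,0); λ=-2 ⇒ h* = (30/13)/2 = 1.1538.

On y'=λy, z=hλ:
  y_{n+1} = y_n + z·[14/15·y_n + 1/15·y_{n+1}] ⇒ (1 − 1/15z)y_{n+1} = (1 + 14/15z)y_n
  ⇒ R(z) = (1 + 14/15z)/(1 − 1/15z).

Find x<0 with |R(x)|<1.
x=-0.88: |R|=0.1688
R=−1: 1+14/15x = −1+1/15x ⇒ -13/15x=2 ⇒ x=2/(-13/15)=-2.3077
Confirm numerically:
  x=-2.139: |R|=0.87205 <1
  x=-2.102: |R|=0.84364 <1
  x=-1.944: |R|=0.72096 <1
  x=-1.821: |R|=0.62386 <1
  x=-2.904: |R|=1.43298 >1
  x=-2.722: |R|=1.30392 >1
  x=-2.571: |R|=1.19481 >1
Stable set (-2.3077, 0).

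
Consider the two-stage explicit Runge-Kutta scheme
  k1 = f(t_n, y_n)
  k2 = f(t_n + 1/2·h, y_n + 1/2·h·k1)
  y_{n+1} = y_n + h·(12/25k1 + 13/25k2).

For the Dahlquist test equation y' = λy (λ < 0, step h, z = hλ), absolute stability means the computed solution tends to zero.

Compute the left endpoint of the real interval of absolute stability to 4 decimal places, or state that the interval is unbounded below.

On y'=λy, z=hλ:
  k1=λy_n ⇒ h·k1=z·y_n;  k2=λ(1+1/2z)y_n ⇒ h·k2=z(1+1/2z)y_n
  y_{n+1}/y_n = 1 + 12/25z + 13/25z(1+1/2z) = 1 + z + 13/50z²
  R(z) = 1 + z + 13/50z².

Need |R(x)|<1, x<0.
x=-1.17: |R|=0.1859
R=1: x+13/50x²=0 ⇒ x=−50/13=-3.8462; min R=1−1/(4·13/50)=0.0385>−1
Confirm numerically:
  x=-3.103: |R|=0.40044 <1
  x=-2.997: |R|=0.33832 <1
  x=-2.960: |R|=0.31802 <1
  x=-2.136: |R|=0.05025 <1
  x=-4.343: |R|=1.56103 >1
  x=-4.116: |R|=1.28878 >1
  x=-3.947: |R|=1.10349 >1
Interval (-3.8462, 0).

z* = -3.8462.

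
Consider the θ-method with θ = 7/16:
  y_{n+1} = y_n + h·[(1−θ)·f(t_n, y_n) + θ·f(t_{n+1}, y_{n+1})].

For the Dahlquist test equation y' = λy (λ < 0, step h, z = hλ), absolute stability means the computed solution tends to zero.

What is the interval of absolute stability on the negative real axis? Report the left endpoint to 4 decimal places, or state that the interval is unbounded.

(-16.0000, 0).

Test eqn y'=λy, z=hλ:
  y_{n+1} = y_n + z·[9/16·y_n + 7/16·y_{n+1}] ⇒ (1 − 7/16z)y_{n+1} = (1 + 9/16z)y_n
  R(z) = (1 + 9/16z)/(1 − 7/16z).

Need |R(x)|<1, x<0.
x=-0.59: |R|=0.5310
R=−1: 1+9/16x = −1+7/16x ⇒ -1/8x=2 ⇒ x=2/(-1/8)=-16.0000
Confirm numerically:
  x=-15.292: |R|=0.98849 <1
  x=-14.793: |R|=0.97981 <1
  x=-11.864: |R|=0.91648 <1
  x=-8.166: |R|=0.78585 <1
  x=-16.369: |R|=1.00565 >1
  x=-16.320: |R|=1.00491 >1
  x=-16.260: |R|=1.00401 >1
Interval (-16.0000, 0).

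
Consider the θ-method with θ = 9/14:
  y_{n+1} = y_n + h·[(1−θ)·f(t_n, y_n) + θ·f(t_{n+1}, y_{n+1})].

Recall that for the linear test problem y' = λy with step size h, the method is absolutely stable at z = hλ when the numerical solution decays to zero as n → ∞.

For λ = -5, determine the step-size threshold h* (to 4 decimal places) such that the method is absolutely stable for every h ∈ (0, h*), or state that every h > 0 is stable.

unbounded; (−∞, 0). Any h>0 works for λ=-5.

Set f=λy, z=hλ:
  y_{n+1} = y_n + z·[5/14·y_n + 9/14·y_{n+1}] ⇒ (1 − 9/14z)y_{n+1} = (1 + 5/14z)y_n
  Hence R(z) = (1 + 5/14z)/(1 − 9/14z).

Boundary: |R(x)|=1, x<0.
x=-1: |R|=0.3913
x=-2: |R|=0.1250
x=-10: |R|=0.3462
x=-100: |R|=0.5317
θ=9/14≥1/2 ⇒ |1+5/14x|<|1−9/14x| ∀x<0 ⇒ unbounded interval.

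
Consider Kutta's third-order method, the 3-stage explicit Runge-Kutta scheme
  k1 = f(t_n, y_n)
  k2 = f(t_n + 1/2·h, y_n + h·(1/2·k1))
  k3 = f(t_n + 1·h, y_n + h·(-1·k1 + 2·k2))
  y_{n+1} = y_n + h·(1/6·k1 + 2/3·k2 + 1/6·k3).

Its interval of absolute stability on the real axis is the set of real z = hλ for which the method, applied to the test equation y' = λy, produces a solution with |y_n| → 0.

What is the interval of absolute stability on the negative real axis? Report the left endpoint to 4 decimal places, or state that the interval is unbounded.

On y'=λy, z=hλ:
  order 3, 3-stage ⇒ R(z)=1+z+z^2/2+z^3/6
  (e.g. R(-1.62)=-0.01639, |R|=0.01639)

Find x<0 with |R(x)|<1.
x=-1.62: |R|=0.0164
|R(-2.47)|=0.9311 |R(-2.11)|=0.4496 |R(-1.44)|=0.0991
Bisect:
  x_lo=-3.1611 |R|=2.4293  x_hi=-0.0684 |R|=0.9339
  mid=-1.61473 |R|=0.01275 →hi
  mid=-2.38790 |R|=0.80620 →hi
  mid=-2.77449 |R|=1.48517 →lo
  mid=-2.58120 |R|=1.11614 →lo
  mid=-2.48455 |R|=0.95424 →hi
  mid=-2.53287 |R|=1.03340 →lo
  mid=-2.50871 |R|=0.99338 →hi
  mid=-2.52079 |R|=1.01328 →lo
  ...
  [-2.51286,-2.51268] ⇒ x*=-2.5127
Stable set (-2.5127, 0).

(-2.5127, 0).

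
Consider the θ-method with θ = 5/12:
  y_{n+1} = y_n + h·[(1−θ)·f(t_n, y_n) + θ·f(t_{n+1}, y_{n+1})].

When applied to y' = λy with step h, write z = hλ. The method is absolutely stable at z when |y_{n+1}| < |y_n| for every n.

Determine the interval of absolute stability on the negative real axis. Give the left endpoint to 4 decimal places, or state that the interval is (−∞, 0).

z∈(-12.0000,0).

Set f=λy, z=hλ:
  y_{n+1} = y_n + z·[7/12·y_n + 5/12·y_{n+1}] ⇒ (1 − 5/12z)y_{n+1} = (1 + 7/12z)y_n
  R(z) = (1 + 7/12z)/(1 − 5/12z).

Boundary: |R(x)|=1, x<0.
x=-1.31: |R|=0.1526
R=−1: 1+7/12x = −1+5/12x ⇒ -1/6x=2 ⇒ x=2/(-1/6)=-12.0000
Confirm numerically:
  x=-11.435: |R|=0.98366 <1
  x=-11.095: |R|=0.97318 <1
  x=-8.077: |R|=0.85022 <1
  x=-5.818: |R|=0.69910 <1
  x=-12.502: |R|=1.01347 >1
  x=-12.340: |R|=1.00923 >1
  x=-12.242: |R|=1.00661 >1
Interval (-12.0000, 0).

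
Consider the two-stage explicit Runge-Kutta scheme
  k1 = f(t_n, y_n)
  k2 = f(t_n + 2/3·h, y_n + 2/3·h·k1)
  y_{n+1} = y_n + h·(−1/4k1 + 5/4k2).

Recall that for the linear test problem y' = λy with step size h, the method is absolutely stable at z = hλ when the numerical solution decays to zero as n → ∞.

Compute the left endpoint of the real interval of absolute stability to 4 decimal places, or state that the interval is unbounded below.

Test eqn y'=λy, z=hλ:
  k1=λy_n ⇒ h·k1=z·y_n;  k2=λ(1+2/3z)y_n ⇒ h·k2=z(1+2/3z)y_n
  y_{n+1}/y_n = 1 − 1/4z + 5/4z(1+2/3z) = 1 + z + 5/6z²
  R(z) = 1 + z + 5/6z².

Find x<0 with |R(x)|<1.
x=-1.04: |R|=0.8613
R=1: x+5/6x²=0 ⇒ x=−6/5=-1.2000; min R=1−1/(4·5/6)=0.7000>−1
Confirm numerically:
  x=-0.831: |R|=0.74447 <1
  x=-0.812: |R|=0.73745 <1
  x=-0.771: |R|=0.72437 <1
  x=-0.532: |R|=0.70385 <1
  x=-1.690: |R|=1.69008 >1
  x=-1.458: |R|=1.31347 >1
Interval (-1.2000, 0).

left endpoint -1.2000.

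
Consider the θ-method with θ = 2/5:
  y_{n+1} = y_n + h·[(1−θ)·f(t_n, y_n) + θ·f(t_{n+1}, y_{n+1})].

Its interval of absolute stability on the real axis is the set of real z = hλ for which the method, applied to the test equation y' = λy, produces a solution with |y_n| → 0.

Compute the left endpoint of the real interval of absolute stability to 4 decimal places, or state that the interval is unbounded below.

z* = -10.0000.

With y'=λy (z=hλ):
  y_{n+1} = y_n + z·[3/5·y_n + 2/5·y_{n+1}] ⇒ (1 − 2/5z)y_{n+1} = (1 + 3/5z)y_n
  ⇒ R(z) = (1 + 3/5z)/(1 − 2/5z).

Solve |R(x)|<1 on ℝ⁻.
x=-1.62: |R|=0.0170
R=−1: 1+3/5x = −1+2/5x ⇒ -1/5x=2 ⇒ x=2/(-1/5)=-10.0000
Confirm numerically:
  x=-7.187: |R|=0.85481 <1
  x=-6.975: |R|=0.84037 <1
  x=-4.718: |R|=0.63411 <1
  x=-10.357: |R|=1.01388 >1
  x=-10.209: |R|=1.00822 >1
  x=-10.044: |R|=1.00175 >1
Interval (-10.0000, 0).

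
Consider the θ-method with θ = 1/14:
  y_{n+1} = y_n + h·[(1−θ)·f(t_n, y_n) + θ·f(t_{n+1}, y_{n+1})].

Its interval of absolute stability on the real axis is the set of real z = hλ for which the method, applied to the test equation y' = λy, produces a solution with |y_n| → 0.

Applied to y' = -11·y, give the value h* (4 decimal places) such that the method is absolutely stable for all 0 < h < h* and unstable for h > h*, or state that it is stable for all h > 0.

(-2.3333,0); λ=-11 ⇒ h* = (7/3)/11 = 0.2121.

On y'=λy, z=hλ:
  y_{n+1} = y_n + z·[13/14·y_n + 1/14·y_{n+1}] ⇒ (1 − 1/14z)y_{n+1} = (1 + 13/14z)y_n
  Hence R(z) = (1 + 13/14z)/(1 − 1/14z).

Find x<0 with |R(x)|<1.
x=-1.17: |R|=0.0798
R=−1: 1+13/14x = −1+1/14x ⇒ -6/7x=2 ⇒ x=2/(-6/7)=-2.3333
Confirm numerically:
  x=-2.307: |R|=0.98062 <1
  x=-2.201: |R|=0.90198 <1
  x=-1.812: |R|=0.60435 <1
  x=-1.720: |R|=0.53181 <1
  x=-2.588: |R|=1.18423 >1
  x=-2.559: |R|=1.16354 >1
Stable set (-2.3333, 0).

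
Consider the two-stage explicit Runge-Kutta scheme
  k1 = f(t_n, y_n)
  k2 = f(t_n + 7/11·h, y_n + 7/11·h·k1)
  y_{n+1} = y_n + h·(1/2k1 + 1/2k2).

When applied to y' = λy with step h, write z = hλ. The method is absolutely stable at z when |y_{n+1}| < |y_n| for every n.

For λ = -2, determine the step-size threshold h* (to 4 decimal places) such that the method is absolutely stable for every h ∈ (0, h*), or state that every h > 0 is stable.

On y'=λy, z=hλ:
  k1=λy_n ⇒ h·k1=z·y_n;  k2=λ(1+7/11z)y_n ⇒ h·k2=z(1+7/11z)y_n
  y_{n+1}/y_n = 1 + 1/2z + 1/2z(1+7/11z) = 1 + z + 7/22z²
  ⇒ R(z) = 1 + z + 7/22z².

Solve |R(x)|<1 on ℝ⁻.
x=-1.04: |R|=0.3041
R=1: x+7/22x²=0 ⇒ x=−22/7=-3.1429; min R=1−1/(4·7/22)=0.2143>−1
Confirm numerically:
  x=-3.105: |R|=0.96260 <1
  x=-2.702: |R|=0.62098 <1
  x=-2.407: |R|=0.43643 <1
  x=-3.488: |R|=1.38305 >1
  x=-3.420: |R|=1.30158 >1
So |R|<1 on (-3.1429, 0).

(-3.1429,0); λ=-2 ⇒ h* = (22/7)/2 = 1.5714.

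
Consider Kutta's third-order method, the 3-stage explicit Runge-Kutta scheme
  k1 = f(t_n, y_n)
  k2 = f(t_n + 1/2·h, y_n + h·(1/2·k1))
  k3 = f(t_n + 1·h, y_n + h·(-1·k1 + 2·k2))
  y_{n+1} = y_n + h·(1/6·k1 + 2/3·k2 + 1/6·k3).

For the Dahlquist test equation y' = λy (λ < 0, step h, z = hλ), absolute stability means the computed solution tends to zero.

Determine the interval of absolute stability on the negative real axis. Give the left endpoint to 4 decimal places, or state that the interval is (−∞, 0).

(-2.5127, 0).

On y'=λy, z=hλ:
  order 3, 3-stage ⇒ R(z)=1+z+z^2/2+z^3/6
  (e.g. R(-0.61)=0.53822, |R|=0.53822)

Find x<0 with |R(x)|<1.
x=-0.61: |R|=0.5382
|R(-1.72)|=0.0889 |R(-1.07)|=0.2983 |R(-0.81)|=0.4295
Bisect:
  x_lo=-3.4028 |R|=3.1800  x_hi=-0.0990 |R|=0.9057
  mid=-1.75090 |R|=0.11268 →hi
  mid=-2.57683 |R|=1.10851 →lo
  mid=-2.16386 |R|=0.51135 →hi
  mid=-2.37034 |R|=0.78072 →hi
  mid=-2.47358 |R|=0.93676 →hi
  mid=-2.52520 |R|=1.02060 →lo
  mid=-2.49939 |R|=0.97818 →hi
  mid=-2.51230 |R|=0.99927 →hi
  ...
  [-2.51290,-2.51270] ⇒ x*=-2.5127
Stable set (-2.5127, 0).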